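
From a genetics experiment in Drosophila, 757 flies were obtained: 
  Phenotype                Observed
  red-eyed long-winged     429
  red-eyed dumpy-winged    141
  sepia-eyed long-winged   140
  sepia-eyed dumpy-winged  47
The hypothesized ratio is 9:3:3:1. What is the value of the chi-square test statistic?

Total ratio parts = 16. Expected numbers out of 757:
  red-eyed long-winged: 757 × 9/16 = 425.8125
  red-eyed dumpy-winged: 757 × 3/16 = 141.9375
  sepia-eyed long-winged: 757 × 3/16 = 141.9375
  sepia-eyed dumpy-winged: 757 × 1/16 = 47.3125
χ² = Σ (O − E)² / E
  red-eyed long-winged: (429 − 425.8125)² / 425.8125 = 0.0239
  red-eyed dumpy-winged: (141 − 141.9375)² / 141.9375 = 0.0062
  sepia-eyed long-winged: (140 − 141.9375)² / 141.9375 = 0.0264
  sepia-eyed dumpy-winged: (47 − 47.3125)² / 47.3125 = 0.0021
χ² = 0.0239 + 0.0062 + 0.0264 + 0.0021 = 0.0586 ≈ 0.059

0.059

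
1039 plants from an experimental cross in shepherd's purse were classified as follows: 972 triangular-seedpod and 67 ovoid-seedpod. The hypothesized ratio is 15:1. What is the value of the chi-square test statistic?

0.070

Expected counts for N = 1039 under a 15:1 ratio (total parts = 16):
  triangular-seedpod: 1039 × 15/16 = 974.0625
  ovoid-seedpod: 1039 × 1/16 = 64.9375
χ² = Σ (O − E)² / E
  triangular-seedpod: (972 − 974.0625)² / 974.0625 = 0.0044
  ovoid-seedpod: (67 − 64.9375)² / 64.9375 = 0.0655
χ² = 0.0044 + 0.0655 = 0.0699 ≈ 0.070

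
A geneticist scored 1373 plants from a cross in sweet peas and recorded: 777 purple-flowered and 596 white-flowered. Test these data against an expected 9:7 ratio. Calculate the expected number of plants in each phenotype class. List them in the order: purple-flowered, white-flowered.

Total ratio parts = 16. Expected numbers out of 1373:
  purple-flowered: 1373 × 9/16 = 772.3125
  white-flowered: 1373 × 7/16 = 600.6875

772.3125, 600.6875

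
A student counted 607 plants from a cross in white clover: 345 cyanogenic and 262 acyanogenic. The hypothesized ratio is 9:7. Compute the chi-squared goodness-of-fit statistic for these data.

The 9:7 ratio has 16 parts, so with N = 607 the expected counts are:
  cyanogenic: 607 × 9/16 = 341.4375
  acyanogenic: 607 × 7/16 = 265.5625
χ² = Σ (O − E)² / E
  cyanogenic: (345 − 341.4375)² / 341.4375 = 0.0372
  acyanogenic: (262 − 265.5625)² / 265.5625 = 0.0478
χ² = 0.0372 + 0.0478 = 0.085

0.085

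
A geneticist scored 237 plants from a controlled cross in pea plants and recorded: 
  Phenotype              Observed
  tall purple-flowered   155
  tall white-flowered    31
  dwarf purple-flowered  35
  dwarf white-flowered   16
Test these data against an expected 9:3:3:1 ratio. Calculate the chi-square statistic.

9.691

Under the 9:3:3:1 hypothesis (Σ ratio = 16, N = 237):
  tall purple-flowered: 237 × 9/16 = 133.3125
  tall white-flowered: 237 × 3/16 = 44.4375
  dwarf purple-flowered: 237 × 3/16 = 44.4375
  dwarf white-flowered: 237 × 1/16 = 14.8125
χ² = Σ (O − E)² / E
  tall purple-flowered: (155 − 133.3125)² / 133.3125 = 3.5282
  tall white-flowered: (31 − 44.4375)² / 44.4375 = 4.0634
  dwarf purple-flowered: (35 − 44.4375)² / 44.4375 = 2.0043
  dwarf white-flowered: (16 − 14.8125)² / 14.8125 = 0.0952
χ² = 3.5282 + 4.0634 + 2.0043 + 0.0952 = 9.6911 ≈ 9.691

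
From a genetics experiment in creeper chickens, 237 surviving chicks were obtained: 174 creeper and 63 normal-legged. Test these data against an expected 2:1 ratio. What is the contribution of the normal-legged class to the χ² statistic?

3.241

Expected counts for N = 237 under a 2:1 ratio (total parts = 3):
  creeper: 237 × 2/3 = 158
  normal-legged: 237 × 1/3 = 79
Contribution of normal-legged: (63 − 79)² / 79 = 3.2405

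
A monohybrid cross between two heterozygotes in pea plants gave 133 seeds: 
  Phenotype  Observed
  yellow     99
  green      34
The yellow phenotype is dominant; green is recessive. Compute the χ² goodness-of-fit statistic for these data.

0.023

For a monohybrid cross between heterozygotes with complete dominance, the expected phenotypic ratio is 3:1.
Under the 3:1 hypothesis (Σ ratio = 4, N = 133):
  yellow: 133 × 3/4 = 99.75
  green: 133 × 1/4 = 33.25
χ² = Σ (O − E)² / E
  yellow: (99 − 99.75)² / 99.75 = 0.0056
  green: (34 − 33.25)² / 33.25 = 0.0169
χ² = 0.0056 + 0.0169 = 0.0225 ≈ 0.023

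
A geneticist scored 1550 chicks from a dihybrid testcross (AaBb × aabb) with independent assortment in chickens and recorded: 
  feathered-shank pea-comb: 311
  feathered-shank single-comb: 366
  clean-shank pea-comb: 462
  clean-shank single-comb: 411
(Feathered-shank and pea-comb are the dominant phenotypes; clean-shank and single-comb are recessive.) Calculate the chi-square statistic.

A dihybrid testcross with independent assortment gives a 1:1:1:1 ratio.
Total ratio parts = 4. Expected numbers out of 1550:
  feathered-shank pea-comb: 1550 × 1/4 = 387.5
  feathered-shank single-comb: 1550 × 1/4 = 387.5
  clean-shank pea-comb: 1550 × 1/4 = 387.5
  clean-shank single-comb: 1550 × 1/4 = 387.5
χ² = Σ (O − E)² / E
  feathered-shank pea-comb: (311 − 387.5)² / 387.5 = 15.1026
  feathered-shank single-comb: (366 − 387.5)² / 387.5 = 1.1929
  clean-shank pea-comb: (462 − 387.5)² / 387.5 = 14.3232
  clean-shank single-comb: (411 − 387.5)² / 387.5 = 1.4252
χ² = 15.1026 + 1.1929 + 14.3232 + 1.4252 = 32.0439 ≈ 32.044

32.044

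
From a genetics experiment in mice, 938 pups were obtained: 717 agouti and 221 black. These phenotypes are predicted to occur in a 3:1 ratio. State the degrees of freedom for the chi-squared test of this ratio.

1

A goodness-of-fit test with 2 phenotype classes has df = 2 − 1 = 1.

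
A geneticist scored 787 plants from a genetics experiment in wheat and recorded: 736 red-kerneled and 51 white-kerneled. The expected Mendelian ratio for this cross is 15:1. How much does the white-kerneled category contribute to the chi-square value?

The 15:1 ratio has 16 parts, so with N = 787 the expected counts are:
  red-kerneled: 787 × 15/16 = 737.8125
  white-kerneled: 787 × 1/16 = 49.1875
Contribution of white-kerneled: (51 − 49.1875)² / 49.1875 = 0.0668

0.067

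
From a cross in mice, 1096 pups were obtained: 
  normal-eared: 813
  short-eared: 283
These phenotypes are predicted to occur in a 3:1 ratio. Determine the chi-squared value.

Under the 3:1 hypothesis (Σ ratio = 4, N = 1096):
  normal-eared: 1096 × 3/4 = 822
  short-eared: 1096 × 1/4 = 274
χ² = Σ (O − E)² / E
  normal-eared: (813 − 822)² / 822 = 0.0985
  short-eared: (283 − 274)² / 274 = 0.2956
χ² = 0.0985 + 0.2956 = 0.3941 ≈ 0.394

0.394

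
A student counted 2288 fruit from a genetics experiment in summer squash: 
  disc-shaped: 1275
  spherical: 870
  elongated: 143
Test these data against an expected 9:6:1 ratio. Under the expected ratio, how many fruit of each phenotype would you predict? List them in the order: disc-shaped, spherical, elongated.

1287, 858, 143

Total ratio parts = 16. Expected numbers out of 2288:
  disc-shaped: 2288 × 9/16 = 1287
  spherical: 2288 × 6/16 = 858
  elongated: 2288 × 1/16 = 143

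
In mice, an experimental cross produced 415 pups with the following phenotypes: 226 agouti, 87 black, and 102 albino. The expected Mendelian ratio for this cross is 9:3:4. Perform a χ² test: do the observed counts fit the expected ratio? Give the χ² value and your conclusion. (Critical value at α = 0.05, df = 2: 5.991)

1.351; consistent

Under the 9:3:4 hypothesis (Σ ratio = 16, N = 415):
  agouti: 415 × 9/16 = 233.4375
  black: 415 × 3/16 = 77.8125
  albino: 415 × 4/16 = 103.75
χ² = Σ (O − E)² / E
  agouti: (226 − 233.4375)² / 233.4375 = 0.2370
  black: (87 − 77.8125)² / 77.8125 = 1.0848
  albino: (102 − 103.75)² / 103.75 = 0.0295
χ² = 0.2370 + 1.0848 + 0.0295 = 1.3513 ≈ 1.351
Degrees of freedom = 3 − 1 = 2; critical value at α = 0.05 is 5.991.
Since 1.351 < 5.991, we fail to reject the null hypothesis — the data are consistent with the 9:3:4 ratio.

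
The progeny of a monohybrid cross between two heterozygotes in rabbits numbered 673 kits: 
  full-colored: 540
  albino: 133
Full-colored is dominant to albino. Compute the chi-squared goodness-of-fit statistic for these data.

For a monohybrid cross between heterozygotes with complete dominance, the expected phenotypic ratio is 3:1.
Total ratio parts = 4. Expected numbers out of 673:
  full-colored: 673 × 3/4 = 504.75
  albino: 673 × 1/4 = 168.25
χ² = Σ (O − E)² / E
  full-colored: (540 − 504.75)² / 504.75 = 2.4617
  albino: (133 − 168.25)² / 168.25 = 7.3852
χ² = 2.4617 + 7.3852 = 9.8469 ≈ 9.847

9.847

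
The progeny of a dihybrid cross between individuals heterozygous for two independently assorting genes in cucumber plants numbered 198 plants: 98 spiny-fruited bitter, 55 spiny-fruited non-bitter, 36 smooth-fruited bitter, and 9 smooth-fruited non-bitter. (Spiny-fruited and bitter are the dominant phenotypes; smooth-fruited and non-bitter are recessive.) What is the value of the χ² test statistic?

A dihybrid F₂ with independent assortment and complete dominance at both loci gives a 9:3:3:1 phenotypic ratio.
The 9:3:3:1 ratio has 16 parts, so with N = 198 the expected counts are:
  spiny-fruited bitter: 198 × 9/16 = 111.375
  spiny-fruited non-bitter: 198 × 3/16 = 37.125
  smooth-fruited bitter: 198 × 3/16 = 37.125
  smooth-fruited non-bitter: 198 × 1/16 = 12.375
χ² = Σ (O − E)² / E
  spiny-fruited bitter: (98 − 111.375)² / 111.375 = 1.6062
  spiny-fruited non-bitter: (55 − 37.125)² / 37.125 = 8.6065
  smooth-fruited bitter: (36 − 37.125)² / 37.125 = 0.0341
  smooth-fruited non-bitter: (9 − 12.375)² / 12.375 = 0.9205
χ² = 1.6062 + 8.6065 + 0.0341 + 0.9205 = 11.1673 ≈ 11.167

11.167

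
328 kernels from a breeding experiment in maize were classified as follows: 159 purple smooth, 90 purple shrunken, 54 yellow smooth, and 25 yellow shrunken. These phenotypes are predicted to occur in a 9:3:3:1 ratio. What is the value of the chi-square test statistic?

The 9:3:3:1 ratio has 16 parts, so with N = 328 the expected counts are:
  purple smooth: 328 × 9/16 = 184.5
  purple shrunken: 328 × 3/16 = 61.5
  yellow smooth: 328 × 3/16 = 61.5
  yellow shrunken: 328 × 1/16 = 20.5
χ² = Σ (O − E)² / E
  purple smooth: (159 − 184.5)² / 184.5 = 3.5244
  purple shrunken: (90 − 61.5)² / 61.5 = 13.2073
  yellow smooth: (54 − 61.5)² / 61.5 = 0.9146
  yellow shrunken: (25 − 20.5)² / 20.5 = 0.9878
χ² = 3.5244 + 13.2073 + 0.9146 + 0.9878 = 18.6341 ≈ 18.634

18.634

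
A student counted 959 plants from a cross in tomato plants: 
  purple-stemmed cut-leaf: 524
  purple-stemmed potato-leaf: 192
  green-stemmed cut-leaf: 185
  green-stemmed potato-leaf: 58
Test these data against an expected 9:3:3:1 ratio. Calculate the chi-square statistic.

1.480

Expected counts for N = 959 under a 9:3:3:1 ratio (total parts = 16):
  purple-stemmed cut-leaf: 959 × 9/16 = 539.4375
  purple-stemmed potato-leaf: 959 × 3/16 = 179.8125
  green-stemmed cut-leaf: 959 × 3/16 = 179.8125
  green-stemmed potato-leaf: 959 × 1/16 = 59.9375
χ² = Σ (O − E)² / E
  purple-stemmed cut-leaf: (524 − 539.4375)² / 539.4375 = 0.4418
  purple-stemmed potato-leaf: (192 − 179.8125)² / 179.8125 = 0.8261
  green-stemmed cut-leaf: (185 − 179.8125)² / 179.8125 = 0.1497
  green-stemmed potato-leaf: (58 − 59.9375)² / 59.9375 = 0.0626
χ² = 0.4418 + 0.8261 + 0.1497 + 0.0626 = 1.4802 ≈ 1.480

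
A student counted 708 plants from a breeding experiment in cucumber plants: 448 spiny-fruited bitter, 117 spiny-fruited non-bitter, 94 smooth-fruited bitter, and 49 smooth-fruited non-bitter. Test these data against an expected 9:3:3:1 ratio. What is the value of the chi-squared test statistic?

Expected counts for N = 708 under a 9:3:3:1 ratio (total parts = 16):
  spiny-fruited bitter: 708 × 9/16 = 398.25
  spiny-fruited non-bitter: 708 × 3/16 = 132.75
  smooth-fruited bitter: 708 × 3/16 = 132.75
  smooth-fruited non-bitter: 708 × 1/16 = 44.25
χ² = Σ (O − E)² / E
  spiny-fruited bitter: (448 − 398.25)² / 398.25 = 6.2148
  spiny-fruited non-bitter: (117 − 132.75)² / 132.75 = 1.8686
  smooth-fruited bitter: (94 − 132.75)² / 132.75 = 11.3112
  smooth-fruited non-bitter: (49 − 44.25)² / 44.25 = 0.5099
χ² = 6.2148 + 1.8686 + 11.3112 + 0.5099 = 19.9045 ≈ 19.905

19.905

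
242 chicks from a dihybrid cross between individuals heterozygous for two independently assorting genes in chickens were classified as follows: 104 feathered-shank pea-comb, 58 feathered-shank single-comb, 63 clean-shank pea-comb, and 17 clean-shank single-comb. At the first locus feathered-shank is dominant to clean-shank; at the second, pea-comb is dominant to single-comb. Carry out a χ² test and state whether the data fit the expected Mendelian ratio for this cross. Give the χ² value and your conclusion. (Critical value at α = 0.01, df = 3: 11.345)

18.173; not consistent

A dihybrid F₂ with independent assortment and complete dominance at both loci gives a 9:3:3:1 phenotypic ratio.
Under the 9:3:3:1 hypothesis (Σ ratio = 16, N = 242):
  feathered-shank pea-comb: 242 × 9/16 = 136.125
  feathered-shank single-comb: 242 × 3/16 = 45.375
  clean-shank pea-comb: 242 × 3/16 = 45.375
  clean-shank single-comb: 242 × 1/16 = 15.125
χ² = Σ (O − E)² / E
  feathered-shank pea-comb: (104 − 136.125)² / 136.125 = 7.5814
  feathered-shank single-comb: (58 − 45.375)² / 45.375 = 3.5127
  clean-shank pea-comb: (63 − 45.375)² / 45.375 = 6.8461
  clean-shank single-comb: (17 − 15.125)² / 15.125 = 0.2324
χ² = 7.5814 + 3.5127 + 6.8461 + 0.2324 = 18.1726 ≈ 18.173
Degrees of freedom = 4 − 1 = 3; critical value at α = 0.01 is 11.345.
Since 18.173 > 11.345, we reject the null hypothesis — the data do not fit the 9:3:3:1 ratio.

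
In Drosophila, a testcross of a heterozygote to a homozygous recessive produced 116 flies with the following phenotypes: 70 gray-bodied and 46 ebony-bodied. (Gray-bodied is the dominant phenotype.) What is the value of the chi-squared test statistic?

4.966

A testcross of a heterozygote (Aa × aa) gives a 1:1 phenotypic ratio.
Expected counts for N = 116 under a 1:1 ratio (total parts = 2):
  gray-bodied: 116 × 1/2 = 58
  ebony-bodied: 116 × 1/2 = 58
χ² = Σ (O − E)² / E
  gray-bodied: (70 − 58)² / 58 = 2.4828
  ebony-bodied: (46 − 58)² / 58 = 2.4828
χ² = 2.4828 + 2.4828 = 4.9656 ≈ 4.966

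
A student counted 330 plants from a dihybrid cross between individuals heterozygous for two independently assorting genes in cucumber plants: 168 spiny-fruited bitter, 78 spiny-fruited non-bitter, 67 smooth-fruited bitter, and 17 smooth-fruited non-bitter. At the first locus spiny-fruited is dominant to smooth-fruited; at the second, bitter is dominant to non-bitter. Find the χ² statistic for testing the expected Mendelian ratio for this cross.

A dihybrid F₂ with independent assortment and complete dominance at both loci gives a 9:3:3:1 phenotypic ratio.
Total ratio parts = 16. Expected numbers out of 330:
  spiny-fruited bitter: 330 × 9/16 = 185.625
  spiny-fruited non-bitter: 330 × 3/16 = 61.875
  smooth-fruited bitter: 330 × 3/16 = 61.875
  smooth-fruited non-bitter: 330 × 1/16 = 20.625
χ² = Σ (O − E)² / E
  spiny-fruited bitter: (168 − 185.625)² / 185.625 = 1.6735
  spiny-fruited non-bitter: (78 − 61.875)² / 61.875 = 4.2023
  smooth-fruited bitter: (67 − 61.875)² / 61.875 = 0.4245
  smooth-fruited non-bitter: (17 − 20.625)² / 20.625 = 0.6371
χ² = 1.6735 + 4.2023 + 0.4245 + 0.6371 = 6.9374 ≈ 6.937

6.937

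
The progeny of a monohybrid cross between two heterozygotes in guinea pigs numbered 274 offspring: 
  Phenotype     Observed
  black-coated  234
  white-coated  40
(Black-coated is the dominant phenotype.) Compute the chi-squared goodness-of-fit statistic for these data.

For a monohybrid cross between heterozygotes with complete dominance, the expected phenotypic ratio is 3:1.
Expected counts for N = 274 under a 3:1 ratio (total parts = 4):
  black-coated: 274 × 3/4 = 205.5
  white-coated: 274 × 1/4 = 68.5
χ² = Σ (O − E)² / E
  black-coated: (234 − 205.5)² / 205.5 = 3.9526
  white-coated: (40 − 68.5)² / 68.5 = 11.8577
χ² = 3.9526 + 11.8577 = 15.8103 ≈ 15.810

15.810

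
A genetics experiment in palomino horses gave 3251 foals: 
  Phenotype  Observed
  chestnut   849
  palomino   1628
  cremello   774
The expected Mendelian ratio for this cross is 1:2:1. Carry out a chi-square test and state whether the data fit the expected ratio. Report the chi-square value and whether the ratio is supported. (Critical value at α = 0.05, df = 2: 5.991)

3.468; consistent

Expected counts for N = 3251 under a 1:2:1 ratio (total parts = 4):
  chestnut: 3251 × 1/4 = 812.75
  palomino: 3251 × 2/4 = 1625.5
  cremello: 3251 × 1/4 = 812.75
χ² = Σ (O − E)² / E
  chestnut: (849 − 812.75)² / 812.75 = 1.6168
  palomino: (1628 − 1625.5)² / 1625.5 = 0.0038
  cremello: (774 − 812.75)² / 812.75 = 1.8475
χ² = 1.6168 + 0.0038 + 1.8475 = 3.4681 ≈ 3.468
Degrees of freedom = 3 − 1 = 2; critical value at α = 0.05 is 5.991.
Since 3.468 < 5.991, we fail to reject the null hypothesis — the data are consistent with the 1:2:1 ratio.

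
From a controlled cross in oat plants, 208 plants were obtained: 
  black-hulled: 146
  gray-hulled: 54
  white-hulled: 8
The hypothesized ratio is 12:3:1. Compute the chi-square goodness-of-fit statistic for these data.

8.333

Under the 12:3:1 hypothesis (Σ ratio = 16, N = 208):
  black-hulled: 208 × 12/16 = 156
  gray-hulled: 208 × 3/16 = 39
  white-hulled: 208 × 1/16 = 13
χ² = Σ (O − E)² / E
  black-hulled: (146 − 156)² / 156 = 0.6410
  gray-hulled: (54 − 39)² / 39 = 5.7692
  white-hulled: (8 − 13)² / 13 = 1.9231
χ² = 0.6410 + 5.7692 + 1.9231 = 8.3333 ≈ 8.333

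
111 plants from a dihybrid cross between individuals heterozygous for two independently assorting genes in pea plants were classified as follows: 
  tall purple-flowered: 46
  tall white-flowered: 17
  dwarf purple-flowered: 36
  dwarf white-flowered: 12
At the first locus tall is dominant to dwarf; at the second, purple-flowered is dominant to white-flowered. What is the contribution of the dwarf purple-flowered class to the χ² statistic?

11.083

A dihybrid F₂ with independent assortment and complete dominance at both loci gives a 9:3:3:1 phenotypic ratio.
The 9:3:3:1 ratio has 16 parts, so with N = 111 the expected counts are:
  tall purple-flowered: 111 × 9/16 = 62.4375
  tall white-flowered: 111 × 3/16 = 20.8125
  dwarf purple-flowered: 111 × 3/16 = 20.8125
  dwarf white-flowered: 111 × 1/16 = 6.9375
Contribution of dwarf purple-flowered: (36 − 20.8125)² / 20.8125 = 11.0828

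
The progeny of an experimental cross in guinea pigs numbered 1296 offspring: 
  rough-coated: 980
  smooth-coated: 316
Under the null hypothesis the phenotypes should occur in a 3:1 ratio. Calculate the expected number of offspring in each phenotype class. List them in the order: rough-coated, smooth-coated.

972, 324

The 3:1 ratio has 4 parts, so with N = 1296 the expected counts are:
  rough-coated: 1296 × 3/4 = 972
  smooth-coated: 1296 × 1/4 = 324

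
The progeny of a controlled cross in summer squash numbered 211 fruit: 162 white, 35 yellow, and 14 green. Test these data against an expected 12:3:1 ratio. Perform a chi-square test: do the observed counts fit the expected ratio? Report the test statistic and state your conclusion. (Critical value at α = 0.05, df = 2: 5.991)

0.665; consistent

Under the 12:3:1 hypothesis (Σ ratio = 16, N = 211):
  white: 211 × 12/16 = 158.25
  yellow: 211 × 3/16 = 39.5625
  green: 211 × 1/16 = 13.1875
χ² = Σ (O − E)² / E
  white: (162 − 158.25)² / 158.25 = 0.0889
  yellow: (35 − 39.5625)² / 39.5625 = 0.5262
  green: (14 − 13.1875)² / 13.1875 = 0.0501
χ² = 0.0889 + 0.5262 + 0.0501 = 0.6652 ≈ 0.665
Degrees of freedom = 3 − 1 = 2; critical value at α = 0.05 is 5.991.
Since 0.665 < 5.991, we fail to reject the null hypothesis — the data are consistent with the 12:3:1 ratio.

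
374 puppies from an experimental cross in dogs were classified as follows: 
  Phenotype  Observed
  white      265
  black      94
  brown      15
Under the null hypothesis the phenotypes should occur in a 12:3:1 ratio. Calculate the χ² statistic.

Expected counts for N = 374 under a 12:3:1 ratio (total parts = 16):
  white: 374 × 12/16 = 280.5
  black: 374 × 3/16 = 70.125
  brown: 374 × 1/16 = 23.375
χ² = Σ (O − E)² / E
  white: (265 − 280.5)² / 280.5 = 0.8565
  black: (94 − 70.125)² / 70.125 = 8.1286
  brown: (15 − 23.375)² / 23.375 = 3.0007
χ² = 0.8565 + 8.1286 + 3.0007 = 11.9858 ≈ 11.986

11.986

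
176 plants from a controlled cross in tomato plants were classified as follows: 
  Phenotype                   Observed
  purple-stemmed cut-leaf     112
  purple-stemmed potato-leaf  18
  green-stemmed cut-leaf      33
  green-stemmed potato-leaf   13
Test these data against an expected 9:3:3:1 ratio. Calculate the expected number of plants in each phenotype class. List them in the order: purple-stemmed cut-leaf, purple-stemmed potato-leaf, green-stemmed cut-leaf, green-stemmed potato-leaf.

Total ratio parts = 16. Expected numbers out of 176:
  purple-stemmed cut-leaf: 176 × 9/16 = 99
  purple-stemmed potato-leaf: 176 × 3/16 = 33
  green-stemmed cut-leaf: 176 × 3/16 = 33
  green-stemmed potato-leaf: 176 × 1/16 = 11

99, 33, 33, 11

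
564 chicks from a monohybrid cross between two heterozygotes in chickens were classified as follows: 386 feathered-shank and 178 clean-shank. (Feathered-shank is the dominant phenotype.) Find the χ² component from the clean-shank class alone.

9.709

For a monohybrid cross between heterozygotes with complete dominance, the expected phenotypic ratio is 3:1.
Expected counts for N = 564 under a 3:1 ratio (total parts = 4):
  feathered-shank: 564 × 3/4 = 423
  clean-shank: 564 × 1/4 = 141
Contribution of clean-shank: (178 − 141)² / 141 = 9.7092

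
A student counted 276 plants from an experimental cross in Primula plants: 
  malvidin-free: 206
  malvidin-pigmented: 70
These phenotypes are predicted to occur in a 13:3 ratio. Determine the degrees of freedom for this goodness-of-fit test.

1

A goodness-of-fit test with 2 phenotype classes has df = 2 − 1 = 1.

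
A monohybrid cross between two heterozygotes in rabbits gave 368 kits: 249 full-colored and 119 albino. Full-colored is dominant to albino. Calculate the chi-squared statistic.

10.565

For a monohybrid cross between heterozygotes with complete dominance, the expected phenotypic ratio is 3:1.
Under the 3:1 hypothesis (Σ ratio = 4, N = 368):
  full-colored: 368 × 3/4 = 276
  albino: 368 × 1/4 = 92
χ² = Σ (O − E)² / E
  full-colored: (249 − 276)² / 276 = 2.6413
  albino: (119 − 92)² / 92 = 7.9239
χ² = 2.6413 + 7.9239 = 10.5652 ≈ 10.565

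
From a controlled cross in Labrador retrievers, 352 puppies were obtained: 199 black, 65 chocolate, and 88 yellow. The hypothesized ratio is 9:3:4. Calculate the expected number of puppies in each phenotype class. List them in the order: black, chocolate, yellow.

Under the 9:3:4 hypothesis (Σ ratio = 16, N = 352):
  black: 352 × 9/16 = 198
  chocolate: 352 × 3/16 = 66
  yellow: 352 × 4/16 = 88

198, 66, 88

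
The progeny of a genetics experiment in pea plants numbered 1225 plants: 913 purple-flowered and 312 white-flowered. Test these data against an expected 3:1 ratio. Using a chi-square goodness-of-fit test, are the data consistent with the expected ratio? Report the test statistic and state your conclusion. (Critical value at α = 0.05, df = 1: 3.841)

Total ratio parts = 4. Expected numbers out of 1225:
  purple-flowered: 1225 × 3/4 = 918.75
  white-flowered: 1225 × 1/4 = 306.25
χ² = Σ (O − E)² / E
  purple-flowered: (913 − 918.75)² / 918.75 = 0.0360
  white-flowered: (312 − 306.25)² / 306.25 = 0.1080
χ² = 0.0360 + 0.1080 = 0.144
Degrees of freedom = 2 − 1 = 1; critical value at α = 0.05 is 3.841.
Since 0.144 < 3.841, we fail to reject the null hypothesis — the data are consistent with the 3:1 ratio.

0.144; consistent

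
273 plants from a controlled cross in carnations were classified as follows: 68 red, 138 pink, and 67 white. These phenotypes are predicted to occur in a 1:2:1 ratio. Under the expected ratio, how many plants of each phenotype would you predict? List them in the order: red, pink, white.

The 1:2:1 ratio has 4 parts, so with N = 273 the expected counts are:
  red: 273 × 1/4 = 68.25
  pink: 273 × 2/4 = 136.5
  white: 273 × 1/4 = 68.25

68.25, 136.5, 68.25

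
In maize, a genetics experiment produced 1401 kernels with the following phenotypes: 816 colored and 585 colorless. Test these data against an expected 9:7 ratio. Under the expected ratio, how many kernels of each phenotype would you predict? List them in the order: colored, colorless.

788.0625, 612.9375

The 9:7 ratio has 16 parts, so with N = 1401 the expected counts are:
  colored: 1401 × 9/16 = 788.0625
  colorless: 1401 × 7/16 = 612.9375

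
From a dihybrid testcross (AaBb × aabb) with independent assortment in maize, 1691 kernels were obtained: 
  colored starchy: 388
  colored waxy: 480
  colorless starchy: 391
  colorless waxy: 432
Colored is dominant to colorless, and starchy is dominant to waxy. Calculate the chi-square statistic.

13.196

A dihybrid testcross with independent assortment gives a 1:1:1:1 ratio.
The 1:1:1:1 ratio has 4 parts, so with N = 1691 the expected counts are:
  colored starchy: 1691 × 1/4 = 422.75
  colored waxy: 1691 × 1/4 = 422.75
  colorless starchy: 1691 × 1/4 = 422.75
  colorless waxy: 1691 × 1/4 = 422.75
χ² = Σ (O − E)² / E
  colored starchy: (388 − 422.75)² / 422.75 = 2.8564
  colored waxy: (480 − 422.75)² / 422.75 = 7.7530
  colorless starchy: (391 − 422.75)² / 422.75 = 2.3845
  colorless waxy: (432 − 422.75)² / 422.75 = 0.2024
χ² = 2.8564 + 7.7530 + 2.3845 + 0.2024 = 13.1963 ≈ 13.196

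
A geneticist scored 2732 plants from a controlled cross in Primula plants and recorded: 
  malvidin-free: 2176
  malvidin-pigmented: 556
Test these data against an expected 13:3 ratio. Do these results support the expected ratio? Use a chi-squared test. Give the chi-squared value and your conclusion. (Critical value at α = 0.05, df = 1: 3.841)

Under the 13:3 hypothesis (Σ ratio = 16, N = 2732):
  malvidin-free: 2732 × 13/16 = 2219.75
  malvidin-pigmented: 2732 × 3/16 = 512.25
χ² = Σ (O − E)² / E
  malvidin-free: (2176 − 2219.75)² / 2219.75 = 0.8623
  malvidin-pigmented: (556 − 512.25)² / 512.25 = 3.7366
χ² = 0.8623 + 3.7366 = 4.5989 ≈ 4.599
Degrees of freedom = 2 − 1 = 1; critical value at α = 0.05 is 3.841.
Since 4.599 > 3.841, we reject the null hypothesis — the data do not fit the 13:3 ratio.

4.599; not consistent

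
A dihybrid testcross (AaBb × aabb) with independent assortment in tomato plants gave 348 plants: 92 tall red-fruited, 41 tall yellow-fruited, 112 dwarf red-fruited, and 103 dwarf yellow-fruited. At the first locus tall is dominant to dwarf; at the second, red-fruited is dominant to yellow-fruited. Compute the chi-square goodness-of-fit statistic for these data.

34.736

A dihybrid testcross with independent assortment gives a 1:1:1:1 ratio.
Expected counts for N = 348 under a 1:1:1:1 ratio (total parts = 4):
  tall red-fruited: 348 × 1/4 = 87
  tall yellow-fruited: 348 × 1/4 = 87
  dwarf red-fruited: 348 × 1/4 = 87
  dwarf yellow-fruited: 348 × 1/4 = 87
χ² = Σ (O − E)² / E
  tall red-fruited: (92 − 87)² / 87 = 0.2874
  tall yellow-fruited: (41 − 87)² / 87 = 24.3218
  dwarf red-fruited: (112 − 87)² / 87 = 7.1839
  dwarf yellow-fruited: (103 − 87)² / 87 = 2.9425
χ² = 0.2874 + 24.3218 + 7.1839 + 2.9425 = 34.7356 ≈ 34.736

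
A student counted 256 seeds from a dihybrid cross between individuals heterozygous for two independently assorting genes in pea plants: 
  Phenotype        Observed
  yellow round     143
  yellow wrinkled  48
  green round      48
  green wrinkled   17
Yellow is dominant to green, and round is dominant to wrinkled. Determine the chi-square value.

0.069

A dihybrid F₂ with independent assortment and complete dominance at both loci gives a 9:3:3:1 phenotypic ratio.
Expected counts for N = 256 under a 9:3:3:1 ratio (total parts = 16):
  yellow round: 256 × 9/16 = 144
  yellow wrinkled: 256 × 3/16 = 48
  green round: 256 × 3/16 = 48
  green wrinkled: 256 × 1/16 = 16
χ² = Σ (O − E)² / E
  yellow round: (143 − 144)² / 144 = 0.0069
  yellow wrinkled: (48 − 48)² / 48 = 0.0000
  green round: (48 − 48)² / 48 = 0.0000
  green wrinkled: (17 − 16)² / 16 = 0.0625
χ² = 0.0069 + 0.0000 + 0.0000 + 0.0625 = 0.0694 ≈ 0.069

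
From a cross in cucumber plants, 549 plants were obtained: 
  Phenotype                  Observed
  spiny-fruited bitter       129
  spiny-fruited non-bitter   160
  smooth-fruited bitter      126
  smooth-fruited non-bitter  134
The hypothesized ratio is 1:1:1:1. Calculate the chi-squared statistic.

5.266

The 1:1:1:1 ratio has 4 parts, so with N = 549 the expected counts are:
  spiny-fruited bitter: 549 × 1/4 = 137.25
  spiny-fruited non-bitter: 549 × 1/4 = 137.25
  smooth-fruited bitter: 549 × 1/4 = 137.25
  smooth-fruited non-bitter: 549 × 1/4 = 137.25
χ² = Σ (O − E)² / E
  spiny-fruited bitter: (129 − 137.25)² / 137.25 = 0.4959
  spiny-fruited non-bitter: (160 − 137.25)² / 137.25 = 3.7709
  smooth-fruited bitter: (126 − 137.25)² / 137.25 = 0.9221
  smooth-fruited non-bitter: (134 − 137.25)² / 137.25 = 0.0770
χ² = 0.4959 + 3.7709 + 0.9221 + 0.0770 = 5.2659 ≈ 5.266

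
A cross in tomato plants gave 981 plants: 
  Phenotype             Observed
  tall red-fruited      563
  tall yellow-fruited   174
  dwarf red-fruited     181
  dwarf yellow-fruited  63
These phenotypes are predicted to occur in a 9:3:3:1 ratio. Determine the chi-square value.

Total ratio parts = 16. Expected numbers out of 981:
  tall red-fruited: 981 × 9/16 = 551.8125
  tall yellow-fruited: 981 × 3/16 = 183.9375
  dwarf red-fruited: 981 × 3/16 = 183.9375
  dwarf yellow-fruited: 981 × 1/16 = 61.3125
χ² = Σ (O − E)² / E
  tall red-fruited: (563 − 551.8125)² / 551.8125 = 0.2268
  tall yellow-fruited: (174 − 183.9375)² / 183.9375 = 0.5369
  dwarf red-fruited: (181 − 183.9375)² / 183.9375 = 0.0469
  dwarf yellow-fruited: (63 − 61.3125)² / 61.3125 = 0.0464
χ² = 0.2268 + 0.5369 + 0.0469 + 0.0464 = 0.857

0.857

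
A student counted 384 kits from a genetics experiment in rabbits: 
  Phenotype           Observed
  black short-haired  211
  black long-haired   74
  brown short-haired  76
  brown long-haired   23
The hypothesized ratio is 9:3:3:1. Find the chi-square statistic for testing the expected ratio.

Under the 9:3:3:1 hypothesis (Σ ratio = 16, N = 384):
  black short-haired: 384 × 9/16 = 216
  black long-haired: 384 × 3/16 = 72
  brown short-haired: 384 × 3/16 = 72
  brown long-haired: 384 × 1/16 = 24
χ² = Σ (O − E)² / E
  black short-haired: (211 − 216)² / 216 = 0.1157
  black long-haired: (74 − 72)² / 72 = 0.0556
  brown short-haired: (76 − 72)² / 72 = 0.2222
  brown long-haired: (23 − 24)² / 24 = 0.0417
χ² = 0.1157 + 0.0556 + 0.2222 + 0.0417 = 0.4352 ≈ 0.435

0.435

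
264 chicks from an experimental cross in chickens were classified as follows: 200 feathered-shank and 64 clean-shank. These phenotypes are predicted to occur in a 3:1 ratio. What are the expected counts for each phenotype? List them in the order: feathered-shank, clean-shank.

198, 66

Under the 3:1 hypothesis (Σ ratio = 4, N = 264):
  feathered-shank: 264 × 3/4 = 198
  clean-shank: 264 × 1/4 = 66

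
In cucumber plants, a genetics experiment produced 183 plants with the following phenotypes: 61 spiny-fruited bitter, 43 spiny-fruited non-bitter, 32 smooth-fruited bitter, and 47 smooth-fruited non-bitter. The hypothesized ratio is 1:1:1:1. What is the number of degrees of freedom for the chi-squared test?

A goodness-of-fit test with 4 phenotype classes has df = 4 − 1 = 3.

3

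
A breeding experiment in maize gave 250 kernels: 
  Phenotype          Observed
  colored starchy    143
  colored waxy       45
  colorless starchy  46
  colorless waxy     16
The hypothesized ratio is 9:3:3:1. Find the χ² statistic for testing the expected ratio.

0.140

Total ratio parts = 16. Expected numbers out of 250:
  colored starchy: 250 × 9/16 = 140.625
  colored waxy: 250 × 3/16 = 46.875
  colorless starchy: 250 × 3/16 = 46.875
  colorless waxy: 250 × 1/16 = 15.625
χ² = Σ (O − E)² / E
  colored starchy: (143 − 140.625)² / 140.625 = 0.0401
  colored waxy: (45 − 46.875)² / 46.875 = 0.0750
  colorless starchy: (46 − 46.875)² / 46.875 = 0.0163
  colorless waxy: (16 − 15.625)² / 15.625 = 0.0090
χ² = 0.0401 + 0.0750 + 0.0163 + 0.0090 = 0.1404 ≈ 0.140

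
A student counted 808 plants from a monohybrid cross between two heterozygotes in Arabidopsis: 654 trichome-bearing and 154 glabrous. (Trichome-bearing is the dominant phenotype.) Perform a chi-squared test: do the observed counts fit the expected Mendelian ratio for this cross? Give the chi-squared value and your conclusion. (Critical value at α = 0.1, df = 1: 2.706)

For a monohybrid cross between heterozygotes with complete dominance, the expected phenotypic ratio is 3:1.
The 3:1 ratio has 4 parts, so with N = 808 the expected counts are:
  trichome-bearing: 808 × 3/4 = 606
  glabrous: 808 × 1/4 = 202
χ² = Σ (O − E)² / E
  trichome-bearing: (654 − 606)² / 606 = 3.8020
  glabrous: (154 − 202)² / 202 = 11.4059
χ² = 3.8020 + 11.4059 = 15.2079 ≈ 15.208
Degrees of freedom = 2 − 1 = 1; critical value at α = 0.1 is 2.706.
Since 15.208 > 2.706, we reject the null hypothesis — the data do not fit the 3:1 ratio.

15.208; not consistent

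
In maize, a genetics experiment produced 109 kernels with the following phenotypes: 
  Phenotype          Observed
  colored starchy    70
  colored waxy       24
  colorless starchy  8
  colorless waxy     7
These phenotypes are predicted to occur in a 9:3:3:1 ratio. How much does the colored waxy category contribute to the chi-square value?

0.621

Under the 9:3:3:1 hypothesis (Σ ratio = 16, N = 109):
  colored starchy: 109 × 9/16 = 61.3125
  colored waxy: 109 × 3/16 = 20.4375
  colorless starchy: 109 × 3/16 = 20.4375
  colorless waxy: 109 × 1/16 = 6.8125
Contribution of colored waxy: (24 − 20.4375)² / 20.4375 = 0.6210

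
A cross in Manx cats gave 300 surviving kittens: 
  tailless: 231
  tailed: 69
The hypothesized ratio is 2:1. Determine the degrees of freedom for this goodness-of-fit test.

A goodness-of-fit test with 2 phenotype classes has df = 2 − 1 = 1.

1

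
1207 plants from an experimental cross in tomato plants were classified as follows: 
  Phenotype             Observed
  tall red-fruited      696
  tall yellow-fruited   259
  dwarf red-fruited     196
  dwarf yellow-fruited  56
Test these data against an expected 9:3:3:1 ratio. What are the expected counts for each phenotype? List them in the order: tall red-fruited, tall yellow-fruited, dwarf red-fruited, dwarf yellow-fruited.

Under the 9:3:3:1 hypothesis (Σ ratio = 16, N = 1207):
  tall red-fruited: 1207 × 9/16 = 678.9375
  tall yellow-fruited: 1207 × 3/16 = 226.3125
  dwarf red-fruited: 1207 × 3/16 = 226.3125
  dwarf yellow-fruited: 1207 × 1/16 = 75.4375

678.9375, 226.3125, 226.3125, 75.4375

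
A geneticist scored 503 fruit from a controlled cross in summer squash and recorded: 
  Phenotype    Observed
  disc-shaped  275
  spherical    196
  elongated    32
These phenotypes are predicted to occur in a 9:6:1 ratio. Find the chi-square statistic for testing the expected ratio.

0.521

Under the 9:6:1 hypothesis (Σ ratio = 16, N = 503):
  disc-shaped: 503 × 9/16 = 282.9375
  spherical: 503 × 6/16 = 188.625
  elongated: 503 × 1/16 = 31.4375
χ² = Σ (O − E)² / E
  disc-shaped: (275 − 282.9375)² / 282.9375 = 0.2227
  spherical: (196 − 188.625)² / 188.625 = 0.2884
  elongated: (32 − 31.4375)² / 31.4375 = 0.0101
χ² = 0.2227 + 0.2884 + 0.0101 = 0.5212 ≈ 0.521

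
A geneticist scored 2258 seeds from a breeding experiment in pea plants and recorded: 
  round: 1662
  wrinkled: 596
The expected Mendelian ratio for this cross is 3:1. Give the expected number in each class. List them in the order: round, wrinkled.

The 3:1 ratio has 4 parts, so with N = 2258 the expected counts are:
  round: 2258 × 3/4 = 1693.5
  wrinkled: 2258 × 1/4 = 564.5

1693.5, 564.5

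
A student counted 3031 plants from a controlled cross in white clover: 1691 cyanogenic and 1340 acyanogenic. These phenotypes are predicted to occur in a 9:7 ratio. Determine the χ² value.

0.260

Under the 9:7 hypothesis (Σ ratio = 16, N = 3031):
  cyanogenic: 3031 × 9/16 = 1704.9375
  acyanogenic: 3031 × 7/16 = 1326.0625
χ² = Σ (O − E)² / E
  cyanogenic: (1691 − 1704.9375)² / 1704.9375 = 0.1139
  acyanogenic: (1340 − 1326.0625)² / 1326.0625 = 0.1465
χ² = 0.1139 + 0.1465 = 0.2604 ≈ 0.260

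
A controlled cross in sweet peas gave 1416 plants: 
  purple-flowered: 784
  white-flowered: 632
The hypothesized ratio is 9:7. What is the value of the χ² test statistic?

0.448

Total ratio parts = 16. Expected numbers out of 1416:
  purple-flowered: 1416 × 9/16 = 796.5
  white-flowered: 1416 × 7/16 = 619.5
χ² = Σ (O − E)² / E
  purple-flowered: (784 − 796.5)² / 796.5 = 0.1962
  white-flowered: (632 − 619.5)² / 619.5 = 0.2522
χ² = 0.1962 + 0.2522 = 0.4484 ≈ 0.448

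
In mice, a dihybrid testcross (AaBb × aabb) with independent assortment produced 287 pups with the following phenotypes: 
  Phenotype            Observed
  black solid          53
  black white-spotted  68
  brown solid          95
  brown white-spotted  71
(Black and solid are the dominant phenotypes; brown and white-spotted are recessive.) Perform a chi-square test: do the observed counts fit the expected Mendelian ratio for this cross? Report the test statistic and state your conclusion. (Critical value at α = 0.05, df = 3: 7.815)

12.638; not consistent

A dihybrid testcross with independent assortment gives a 1:1:1:1 ratio.
Under the 1:1:1:1 hypothesis (Σ ratio = 4, N = 287):
  black solid: 287 × 1/4 = 71.75
  black white-spotted: 287 × 1/4 = 71.75
  brown solid: 287 × 1/4 = 71.75
  brown white-spotted: 287 × 1/4 = 71.75
χ² = Σ (O − E)² / E
  black solid: (53 − 71.75)² / 71.75 = 4.8998
  black white-spotted: (68 − 71.75)² / 71.75 = 0.1960
  brown solid: (95 − 71.75)² / 71.75 = 7.5340
  brown white-spotted: (71 − 71.75)² / 71.75 = 0.0078
χ² = 4.8998 + 0.1960 + 7.5340 + 0.0078 = 12.6376 ≈ 12.638
Degrees of freedom = 4 − 1 = 3; critical value at α = 0.05 is 7.815.
Since 12.638 > 7.815, we reject the null hypothesis — the data do not fit the 1:1:1:1 ratio.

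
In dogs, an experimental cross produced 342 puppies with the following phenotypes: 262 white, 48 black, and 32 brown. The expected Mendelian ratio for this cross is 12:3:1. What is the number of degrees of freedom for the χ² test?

A goodness-of-fit test with 3 phenotype classes has df = 3 − 1 = 2.

2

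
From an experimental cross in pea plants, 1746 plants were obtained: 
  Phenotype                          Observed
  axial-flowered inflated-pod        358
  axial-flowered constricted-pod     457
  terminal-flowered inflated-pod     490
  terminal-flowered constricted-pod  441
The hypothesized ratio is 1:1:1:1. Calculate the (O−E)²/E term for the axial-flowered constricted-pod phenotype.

0.963

Under the 1:1:1:1 hypothesis (Σ ratio = 4, N = 1746):
  axial-flowered inflated-pod: 1746 × 1/4 = 436.5
  axial-flowered constricted-pod: 1746 × 1/4 = 436.5
  terminal-flowered inflated-pod: 1746 × 1/4 = 436.5
  terminal-flowered constricted-pod: 1746 × 1/4 = 436.5
Contribution of axial-flowered constricted-pod: (457 − 436.5)² / 436.5 = 0.9628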